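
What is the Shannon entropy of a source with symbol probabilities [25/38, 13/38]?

H(X) = -Σ p(x) log₂ p(x)
  -25/38 × log₂(25/38) = 0.3974
  -13/38 × log₂(13/38) = 0.5294
H(X) = 0.9268 bits


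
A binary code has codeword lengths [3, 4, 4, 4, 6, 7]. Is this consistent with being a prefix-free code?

Kraft inequality: Σ 2^(-l_i) ≤ 1 for prefix-free code
Calculating: 2^(-3) + 2^(-4) + 2^(-4) + 2^(-4) + 2^(-6) + 2^(-7)
= 0.125 + 0.0625 + 0.0625 + 0.0625 + 0.015625 + 0.0078125
= 0.3359
Since 0.3359 ≤ 1, prefix-free code exists


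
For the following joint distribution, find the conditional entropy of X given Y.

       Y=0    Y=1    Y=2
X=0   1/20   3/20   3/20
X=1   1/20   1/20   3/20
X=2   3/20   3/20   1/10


H(X|Y) = Σ_y p(y) H(X|Y=y)
  p(Y=0) = 1/4, H(X|Y=0) = 1.3710
  p(Y=1) = 7/20, H(X|Y=1) = 1.4488
  p(Y=2) = 2/5, H(X|Y=2) = 1.5613
H(X|Y) = 0.2500×1.3710 + 0.3500×1.4488 + 0.4000×1.5613 = 1.4743 bits


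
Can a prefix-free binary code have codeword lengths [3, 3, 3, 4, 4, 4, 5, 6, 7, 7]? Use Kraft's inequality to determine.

Kraft inequality: Σ 2^(-l_i) ≤ 1 for prefix-free code
Calculating: 2^(-3) + 2^(-3) + 2^(-3) + 2^(-4) + 2^(-4) + 2^(-4) + 2^(-5) + 2^(-6) + 2^(-7) + 2^(-7)
= 0.125 + 0.125 + 0.125 + 0.0625 + 0.0625 + 0.0625 + 0.03125 + 0.015625 + 0.0078125 + 0.0078125
= 0.6250
Since 0.6250 ≤ 1, prefix-free code exists


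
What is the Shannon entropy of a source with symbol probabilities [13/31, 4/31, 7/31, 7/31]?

H(X) = -Σ p(x) log₂ p(x)
  -13/31 × log₂(13/31) = 0.5258
  -4/31 × log₂(4/31) = 0.3812
  -7/31 × log₂(7/31) = 0.4848
  -7/31 × log₂(7/31) = 0.4848
H(X) = 1.8765 bits


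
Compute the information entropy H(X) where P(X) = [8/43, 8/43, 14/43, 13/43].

H(X) = -Σ p(x) log₂ p(x)
  -8/43 × log₂(8/43) = 0.4514
  -8/43 × log₂(8/43) = 0.4514
  -14/43 × log₂(14/43) = 0.5271
  -13/43 × log₂(13/43) = 0.5218
H(X) = 1.9516 bits


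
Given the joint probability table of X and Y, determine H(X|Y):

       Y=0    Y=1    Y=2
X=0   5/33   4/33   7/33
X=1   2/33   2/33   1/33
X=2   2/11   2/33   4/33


H(X|Y) = Σ_y p(y) H(X|Y=y)
  p(Y=0) = 13/33, H(X|Y=0) = 1.4605
  p(Y=1) = 8/33, H(X|Y=1) = 1.5000
  p(Y=2) = 4/11, H(X|Y=2) = 1.2807
H(X|Y) = 0.3939×1.4605 + 0.2424×1.5000 + 0.3636×1.2807 = 1.4047 bits


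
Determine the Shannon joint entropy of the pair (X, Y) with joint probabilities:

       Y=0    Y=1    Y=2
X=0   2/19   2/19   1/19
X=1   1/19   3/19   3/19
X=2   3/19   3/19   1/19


H(X,Y) = -Σ p(x,y) log₂ p(x,y)
  p(0,0)=2/19: -0.1053 × log₂(0.1053) = 0.3419
  p(0,1)=2/19: -0.1053 × log₂(0.1053) = 0.3419
  p(0,2)=1/19: -0.0526 × log₂(0.0526) = 0.2236
  p(1,0)=1/19: -0.0526 × log₂(0.0526) = 0.2236
  p(1,1)=3/19: -0.1579 × log₂(0.1579) = 0.4205
  p(1,2)=3/19: -0.1579 × log₂(0.1579) = 0.4205
  p(2,0)=3/19: -0.1579 × log₂(0.1579) = 0.4205
  p(2,1)=3/19: -0.1579 × log₂(0.1579) = 0.4205
  p(2,2)=1/19: -0.0526 × log₂(0.0526) = 0.2236
H(X,Y) = 3.0364 bits


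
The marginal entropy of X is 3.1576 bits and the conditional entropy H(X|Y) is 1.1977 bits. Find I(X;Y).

I(X;Y) = H(X) - H(X|Y)
I(X;Y) = 3.1576 - 1.1977 = 1.9599 bits


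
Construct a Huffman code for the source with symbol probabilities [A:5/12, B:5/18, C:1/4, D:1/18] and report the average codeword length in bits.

Huffman tree construction:
Combine smallest probabilities repeatedly
Resulting codes:
  A: 0 (length 1)
  B: 10 (length 2)
  C: 111 (length 3)
  D: 110 (length 3)
Average length = Σ p(s) × length(s) = 1.8889 bits


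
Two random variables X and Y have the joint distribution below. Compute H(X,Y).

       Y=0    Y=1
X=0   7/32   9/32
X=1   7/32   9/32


H(X,Y) = -Σ p(x,y) log₂ p(x,y)
  p(0,0)=7/32: -0.2188 × log₂(0.2188) = 0.4796
  p(0,1)=9/32: -0.2812 × log₂(0.2812) = 0.5147
  p(1,0)=7/32: -0.2188 × log₂(0.2188) = 0.4796
  p(1,1)=9/32: -0.2812 × log₂(0.2812) = 0.5147
H(X,Y) = 1.9887 bits


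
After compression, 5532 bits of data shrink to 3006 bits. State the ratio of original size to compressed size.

Compression ratio = Original / Compressed
= 5532 / 3006 = 1.84:1


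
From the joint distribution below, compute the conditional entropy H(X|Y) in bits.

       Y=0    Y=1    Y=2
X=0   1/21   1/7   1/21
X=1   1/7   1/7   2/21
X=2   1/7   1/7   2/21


H(X|Y) = Σ_y p(y) H(X|Y=y)
  p(Y=0) = 1/3, H(X|Y=0) = 1.4488
  p(Y=1) = 3/7, H(X|Y=1) = 1.5850
  p(Y=2) = 5/21, H(X|Y=2) = 1.5219
H(X|Y) = 0.3333×1.4488 + 0.4286×1.5850 + 0.2381×1.5219 = 1.5246 bits


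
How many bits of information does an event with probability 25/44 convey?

Information content I(x) = -log₂(p(x))
I = -log₂(25/44) = -log₂(0.5682)
I = 0.8156 bits


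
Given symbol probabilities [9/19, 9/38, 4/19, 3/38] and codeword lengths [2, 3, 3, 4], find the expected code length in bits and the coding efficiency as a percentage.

Average length L = Σ p_i × l_i = 2.6053 bits
Entropy H = 1.7652 bits
Efficiency η = H/L × 100% = 67.76%


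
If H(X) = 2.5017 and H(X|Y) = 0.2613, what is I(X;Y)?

I(X;Y) = H(X) - H(X|Y)
I(X;Y) = 2.5017 - 0.2613 = 2.2404 bits


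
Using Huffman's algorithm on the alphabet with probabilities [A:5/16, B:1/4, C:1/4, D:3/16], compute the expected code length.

Huffman tree construction:
Combine smallest probabilities repeatedly
Resulting codes:
  A: 11 (length 2)
  B: 01 (length 2)
  C: 10 (length 2)
  D: 00 (length 2)
Average length = Σ p(s) × length(s) = 2.0000 bits


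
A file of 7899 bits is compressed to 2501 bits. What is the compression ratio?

Compression ratio = Original / Compressed
= 7899 / 2501 = 3.16:1


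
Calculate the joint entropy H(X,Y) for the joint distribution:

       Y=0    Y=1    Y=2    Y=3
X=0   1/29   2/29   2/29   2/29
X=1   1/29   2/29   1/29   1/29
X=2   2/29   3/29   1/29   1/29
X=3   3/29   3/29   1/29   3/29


H(X,Y) = -Σ p(x,y) log₂ p(x,y)
  p(0,0)=1/29: -0.0345 × log₂(0.0345) = 0.1675
  p(0,1)=2/29: -0.0690 × log₂(0.0690) = 0.2661
  p(0,2)=2/29: -0.0690 × log₂(0.0690) = 0.2661
  p(0,3)=2/29: -0.0690 × log₂(0.0690) = 0.2661
  p(1,0)=1/29: -0.0345 × log₂(0.0345) = 0.1675
  p(1,1)=2/29: -0.0690 × log₂(0.0690) = 0.2661
  p(1,2)=1/29: -0.0345 × log₂(0.0345) = 0.1675
  p(1,3)=1/29: -0.0345 × log₂(0.0345) = 0.1675
  p(2,0)=2/29: -0.0690 × log₂(0.0690) = 0.2661
  p(2,1)=3/29: -0.1034 × log₂(0.1034) = 0.3386
  p(2,2)=1/29: -0.0345 × log₂(0.0345) = 0.1675
  p(2,3)=1/29: -0.0345 × log₂(0.0345) = 0.1675
  p(3,0)=3/29: -0.1034 × log₂(0.1034) = 0.3386
  p(3,1)=3/29: -0.1034 × log₂(0.1034) = 0.3386
  p(3,2)=1/29: -0.0345 × log₂(0.0345) = 0.1675
  p(3,3)=3/29: -0.1034 × log₂(0.1034) = 0.3386
H(X,Y) = 3.8573 bits


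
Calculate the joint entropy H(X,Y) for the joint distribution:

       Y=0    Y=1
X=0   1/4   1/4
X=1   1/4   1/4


H(X,Y) = -Σ p(x,y) log₂ p(x,y)
  p(0,0)=1/4: -0.2500 × log₂(0.2500) = 0.5000
  p(0,1)=1/4: -0.2500 × log₂(0.2500) = 0.5000
  p(1,0)=1/4: -0.2500 × log₂(0.2500) = 0.5000
  p(1,1)=1/4: -0.2500 × log₂(0.2500) = 0.5000
H(X,Y) = 2.0000 bits


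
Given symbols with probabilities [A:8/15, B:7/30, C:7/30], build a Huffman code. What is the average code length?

Huffman tree construction:
Combine smallest probabilities repeatedly
Resulting codes:
  A: 1 (length 1)
  B: 00 (length 2)
  C: 01 (length 2)
Average length = Σ p(s) × length(s) = 1.4667 bits


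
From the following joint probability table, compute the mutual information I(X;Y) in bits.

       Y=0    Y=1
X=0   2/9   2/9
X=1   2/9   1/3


H(X) = 0.9911, H(Y) = 0.9911, H(X,Y) = 1.9749
I(X;Y) = H(X) + H(Y) - H(X,Y) = 0.0072 bits


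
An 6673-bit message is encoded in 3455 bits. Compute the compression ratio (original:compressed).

Compression ratio = Original / Compressed
= 6673 / 3455 = 1.93:1


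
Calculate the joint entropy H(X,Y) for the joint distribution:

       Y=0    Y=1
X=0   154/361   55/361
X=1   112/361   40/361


H(X,Y) = -Σ p(x,y) log₂ p(x,y)
  p(0,0)=154/361: -0.4266 × log₂(0.4266) = 0.5243
  p(0,1)=55/361: -0.1524 × log₂(0.1524) = 0.4136
  p(1,0)=112/361: -0.3102 × log₂(0.3102) = 0.5239
  p(1,1)=40/361: -0.1108 × log₂(0.1108) = 0.3517
H(X,Y) = 1.8134 bits


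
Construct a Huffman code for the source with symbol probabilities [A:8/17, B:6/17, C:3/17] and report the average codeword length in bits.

Huffman tree construction:
Combine smallest probabilities repeatedly
Resulting codes:
  A: 0 (length 1)
  B: 11 (length 2)
  C: 10 (length 2)
Average length = Σ p(s) × length(s) = 1.5294 bits


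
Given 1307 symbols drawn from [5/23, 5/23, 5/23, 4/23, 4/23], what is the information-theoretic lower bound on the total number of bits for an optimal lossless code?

Entropy H = 2.3136 bits/symbol
Minimum bits = H × n = 2.3136 × 1307
= 3023.89 bits


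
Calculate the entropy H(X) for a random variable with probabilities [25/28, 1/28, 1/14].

H(X) = -Σ p(x) log₂ p(x)
  -25/28 × log₂(25/28) = 0.1460
  -1/28 × log₂(1/28) = 0.1717
  -1/14 × log₂(1/14) = 0.2720
H(X) = 0.5896 bits


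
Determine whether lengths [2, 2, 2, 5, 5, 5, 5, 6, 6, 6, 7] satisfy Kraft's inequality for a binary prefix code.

Kraft inequality: Σ 2^(-l_i) ≤ 1 for prefix-free code
Calculating: 2^(-2) + 2^(-2) + 2^(-2) + 2^(-5) + 2^(-5) + 2^(-5) + 2^(-5) + 2^(-6) + 2^(-6) + 2^(-6) + 2^(-7)
= 0.25 + 0.25 + 0.25 + 0.03125 + 0.03125 + 0.03125 + 0.03125 + 0.015625 + 0.015625 + 0.015625 + 0.0078125
= 0.9297
Since 0.9297 ≤ 1, prefix-free code exists


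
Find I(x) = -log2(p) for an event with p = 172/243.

Information content I(x) = -log₂(p(x))
I = -log₂(172/243) = -log₂(0.7078)
I = 0.4985 bits


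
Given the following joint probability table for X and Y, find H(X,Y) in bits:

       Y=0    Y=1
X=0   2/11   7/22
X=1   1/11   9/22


H(X,Y) = -Σ p(x,y) log₂ p(x,y)
  p(0,0)=2/11: -0.1818 × log₂(0.1818) = 0.4472
  p(0,1)=7/22: -0.3182 × log₂(0.3182) = 0.5257
  p(1,0)=1/11: -0.0909 × log₂(0.0909) = 0.3145
  p(1,1)=9/22: -0.4091 × log₂(0.4091) = 0.5275
H(X,Y) = 1.8148 bits


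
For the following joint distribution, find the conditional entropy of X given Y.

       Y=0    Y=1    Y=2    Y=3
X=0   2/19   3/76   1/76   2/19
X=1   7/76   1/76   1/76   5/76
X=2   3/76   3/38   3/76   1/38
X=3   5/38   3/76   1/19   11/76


H(X|Y) = Σ_y p(y) H(X|Y=y)
  p(Y=0) = 7/19, H(X|Y=0) = 1.8922
  p(Y=1) = 13/76, H(X|Y=1) = 1.7759
  p(Y=2) = 9/76, H(X|Y=2) = 1.7527
  p(Y=3) = 13/38, H(X|Y=3) = 1.7903
H(X|Y) = 0.3684×1.8922 + 0.1711×1.7759 + 0.1184×1.7527 + 0.3421×1.7903 = 1.8209 bits


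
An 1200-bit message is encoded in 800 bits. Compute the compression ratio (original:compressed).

Compression ratio = Original / Compressed
= 1200 / 800 = 1.50:1


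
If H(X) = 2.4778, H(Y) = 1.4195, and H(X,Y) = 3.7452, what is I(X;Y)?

I(X;Y) = H(X) + H(Y) - H(X,Y)
I(X;Y) = 2.4778 + 1.4195 - 3.7452 = 0.1521 bits


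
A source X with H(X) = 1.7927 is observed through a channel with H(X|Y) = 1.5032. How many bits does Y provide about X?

I(X;Y) = H(X) - H(X|Y)
I(X;Y) = 1.7927 - 1.5032 = 0.2895 bits


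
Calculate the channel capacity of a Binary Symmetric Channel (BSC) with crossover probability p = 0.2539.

For BSC with error probability p:
C = 1 - H(p) where H(p) is binary entropy
H(0.2539) = -0.2539 × log₂(0.2539) - 0.7461 × log₂(0.7461)
H(p) = 0.8174
C = 1 - 0.8174 = 0.1826 bits/use


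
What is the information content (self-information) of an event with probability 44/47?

Information content I(x) = -log₂(p(x))
I = -log₂(44/47) = -log₂(0.9362)
I = 0.0952 bits


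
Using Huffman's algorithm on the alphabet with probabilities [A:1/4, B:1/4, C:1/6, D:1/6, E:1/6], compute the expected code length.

Huffman tree construction:
Combine smallest probabilities repeatedly
Resulting codes:
  A: 01 (length 2)
  B: 10 (length 2)
  C: 110 (length 3)
  D: 111 (length 3)
  E: 00 (length 2)
Average length = Σ p(s) × length(s) = 2.3333 bits


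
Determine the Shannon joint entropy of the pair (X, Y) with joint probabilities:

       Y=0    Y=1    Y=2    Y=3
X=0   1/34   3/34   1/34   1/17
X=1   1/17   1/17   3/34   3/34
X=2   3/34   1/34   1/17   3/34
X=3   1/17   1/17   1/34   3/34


H(X,Y) = -Σ p(x,y) log₂ p(x,y)
  p(0,0)=1/34: -0.0294 × log₂(0.0294) = 0.1496
  p(0,1)=3/34: -0.0882 × log₂(0.0882) = 0.3090
  p(0,2)=1/34: -0.0294 × log₂(0.0294) = 0.1496
  p(0,3)=1/17: -0.0588 × log₂(0.0588) = 0.2404
  p(1,0)=1/17: -0.0588 × log₂(0.0588) = 0.2404
  p(1,1)=1/17: -0.0588 × log₂(0.0588) = 0.2404
  p(1,2)=3/34: -0.0882 × log₂(0.0882) = 0.3090
  p(1,3)=3/34: -0.0882 × log₂(0.0882) = 0.3090
  p(2,0)=3/34: -0.0882 × log₂(0.0882) = 0.3090
  p(2,1)=1/34: -0.0294 × log₂(0.0294) = 0.1496
  p(2,2)=1/17: -0.0588 × log₂(0.0588) = 0.2404
  p(2,3)=3/34: -0.0882 × log₂(0.0882) = 0.3090
  p(3,0)=1/17: -0.0588 × log₂(0.0588) = 0.2404
  p(3,1)=1/17: -0.0588 × log₂(0.0588) = 0.2404
  p(3,2)=1/34: -0.0294 × log₂(0.0294) = 0.1496
  p(3,3)=3/34: -0.0882 × log₂(0.0882) = 0.3090
H(X,Y) = 3.8954 bits


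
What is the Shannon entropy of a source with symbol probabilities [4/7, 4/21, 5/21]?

H(X) = -Σ p(x) log₂ p(x)
  -4/7 × log₂(4/7) = 0.4613
  -4/21 × log₂(4/21) = 0.4557
  -5/21 × log₂(5/21) = 0.4929
H(X) = 1.4100 bits


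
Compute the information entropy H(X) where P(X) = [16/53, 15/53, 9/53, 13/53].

H(X) = -Σ p(x) log₂ p(x)
  -16/53 × log₂(16/53) = 0.5216
  -15/53 × log₂(15/53) = 0.5154
  -9/53 × log₂(9/53) = 0.4344
  -13/53 × log₂(13/53) = 0.4973
H(X) = 1.9687 bits


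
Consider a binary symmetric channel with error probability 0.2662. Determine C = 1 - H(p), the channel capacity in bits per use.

For BSC with error probability p:
C = 1 - H(p) where H(p) is binary entropy
H(0.2662) = -0.2662 × log₂(0.2662) - 0.7338 × log₂(0.7338)
H(p) = 0.8360
C = 1 - 0.8360 = 0.1640 bits/use


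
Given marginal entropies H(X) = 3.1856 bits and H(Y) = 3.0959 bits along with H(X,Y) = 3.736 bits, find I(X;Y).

I(X;Y) = H(X) + H(Y) - H(X,Y)
I(X;Y) = 3.1856 + 3.0959 - 3.736 = 2.5455 bits


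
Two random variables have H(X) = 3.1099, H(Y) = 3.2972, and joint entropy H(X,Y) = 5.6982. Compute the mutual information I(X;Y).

I(X;Y) = H(X) + H(Y) - H(X,Y)
I(X;Y) = 3.1099 + 3.2972 - 5.6982 = 0.7089 bits


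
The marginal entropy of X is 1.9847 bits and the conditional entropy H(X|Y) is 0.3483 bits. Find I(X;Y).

I(X;Y) = H(X) - H(X|Y)
I(X;Y) = 1.9847 - 0.3483 = 1.6364 bits


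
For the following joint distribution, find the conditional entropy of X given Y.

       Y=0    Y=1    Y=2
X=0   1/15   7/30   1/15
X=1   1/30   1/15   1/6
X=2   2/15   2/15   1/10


H(X|Y) = Σ_y p(y) H(X|Y=y)
  p(Y=0) = 7/30, H(X|Y=0) = 1.3788
  p(Y=1) = 13/30, H(X|Y=1) = 1.4196
  p(Y=2) = 1/3, H(X|Y=2) = 1.4855
H(X|Y) = 0.2333×1.3788 + 0.4333×1.4196 + 0.3333×1.4855 = 1.4320 bits


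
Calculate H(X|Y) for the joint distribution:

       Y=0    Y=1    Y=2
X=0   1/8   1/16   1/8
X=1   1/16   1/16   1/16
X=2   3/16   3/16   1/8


H(X|Y) = Σ_y p(y) H(X|Y=y)
  p(Y=0) = 3/8, H(X|Y=0) = 1.4591
  p(Y=1) = 5/16, H(X|Y=1) = 1.3710
  p(Y=2) = 5/16, H(X|Y=2) = 1.5219
H(X|Y) = 0.3750×1.4591 + 0.3125×1.3710 + 0.3125×1.5219 = 1.4512 bits


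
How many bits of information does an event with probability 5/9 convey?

Information content I(x) = -log₂(p(x))
I = -log₂(5/9) = -log₂(0.5556)
I = 0.8480 bits


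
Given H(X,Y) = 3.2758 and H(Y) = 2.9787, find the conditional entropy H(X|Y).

Chain rule: H(X,Y) = H(X|Y) + H(Y)
H(X|Y) = H(X,Y) - H(Y) = 3.2758 - 2.9787 = 0.2971 bits


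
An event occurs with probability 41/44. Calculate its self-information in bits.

Information content I(x) = -log₂(p(x))
I = -log₂(41/44) = -log₂(0.9318)
I = 0.1019 bits


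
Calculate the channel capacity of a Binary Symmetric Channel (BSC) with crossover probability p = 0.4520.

For BSC with error probability p:
C = 1 - H(p) where H(p) is binary entropy
H(0.4520) = -0.4520 × log₂(0.4520) - 0.5480 × log₂(0.5480)
H(p) = 0.9933
C = 1 - 0.9933 = 0.0067 bits/use


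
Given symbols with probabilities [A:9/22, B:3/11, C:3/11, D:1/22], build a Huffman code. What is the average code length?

Huffman tree construction:
Combine smallest probabilities repeatedly
Resulting codes:
  A: 0 (length 1)
  B: 111 (length 3)
  C: 10 (length 2)
  D: 110 (length 3)
Average length = Σ p(s) × length(s) = 1.9091 bits


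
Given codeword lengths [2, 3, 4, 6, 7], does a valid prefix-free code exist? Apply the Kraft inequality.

Kraft inequality: Σ 2^(-l_i) ≤ 1 for prefix-free code
Calculating: 2^(-2) + 2^(-3) + 2^(-4) + 2^(-6) + 2^(-7)
= 0.25 + 0.125 + 0.0625 + 0.015625 + 0.0078125
= 0.4609
Since 0.4609 ≤ 1, prefix-free code exists


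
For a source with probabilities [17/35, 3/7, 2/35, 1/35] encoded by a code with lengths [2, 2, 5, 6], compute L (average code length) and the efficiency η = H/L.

Average length L = Σ p_i × l_i = 2.2857 bits
Entropy H = 1.4124 bits
Efficiency η = H/L × 100% = 61.79%


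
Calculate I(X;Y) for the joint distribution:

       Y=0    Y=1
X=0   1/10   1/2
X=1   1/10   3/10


H(X) = 0.9710, H(Y) = 0.7219, H(X,Y) = 1.6855
I(X;Y) = H(X) + H(Y) - H(X,Y) = 0.0074 bits


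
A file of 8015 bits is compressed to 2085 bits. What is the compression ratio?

Compression ratio = Original / Compressed
= 8015 / 2085 = 3.84:1


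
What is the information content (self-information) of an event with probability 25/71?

Information content I(x) = -log₂(p(x))
I = -log₂(25/71) = -log₂(0.3521)
I = 1.5059 bits


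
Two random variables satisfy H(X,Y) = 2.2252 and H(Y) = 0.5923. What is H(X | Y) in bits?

Chain rule: H(X,Y) = H(X|Y) + H(Y)
H(X|Y) = H(X,Y) - H(Y) = 2.2252 - 0.5923 = 1.6329 bits


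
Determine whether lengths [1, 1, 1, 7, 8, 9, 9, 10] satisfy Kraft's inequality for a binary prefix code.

Kraft inequality: Σ 2^(-l_i) ≤ 1 for prefix-free code
Calculating: 2^(-1) + 2^(-1) + 2^(-1) + 2^(-7) + 2^(-8) + 2^(-9) + 2^(-9) + 2^(-10)
= 0.5 + 0.5 + 0.5 + 0.0078125 + 0.00390625 + 0.001953125 + 0.001953125 + 0.0009765625
= 1.5166
Since 1.5166 > 1, prefix-free code does not exist


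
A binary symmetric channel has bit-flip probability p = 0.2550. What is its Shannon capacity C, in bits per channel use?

For BSC with error probability p:
C = 1 - H(p) where H(p) is binary entropy
H(0.2550) = -0.2550 × log₂(0.2550) - 0.7450 × log₂(0.7450)
H(p) = 0.8191
C = 1 - 0.8191 = 0.1809 bits/use


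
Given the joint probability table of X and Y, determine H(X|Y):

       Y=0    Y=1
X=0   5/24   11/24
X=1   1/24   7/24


H(X|Y) = Σ_y p(y) H(X|Y=y)
  p(Y=0) = 1/4, H(X|Y=0) = 0.6500
  p(Y=1) = 3/4, H(X|Y=1) = 0.9641
H(X|Y) = 0.2500×0.6500 + 0.7500×0.9641 = 0.8856 bits


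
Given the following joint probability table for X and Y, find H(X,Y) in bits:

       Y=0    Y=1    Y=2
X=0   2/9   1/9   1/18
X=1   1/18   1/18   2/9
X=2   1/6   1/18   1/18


H(X,Y) = -Σ p(x,y) log₂ p(x,y)
  p(0,0)=2/9: -0.2222 × log₂(0.2222) = 0.4822
  p(0,1)=1/9: -0.1111 × log₂(0.1111) = 0.3522
  p(0,2)=1/18: -0.0556 × log₂(0.0556) = 0.2317
  p(1,0)=1/18: -0.0556 × log₂(0.0556) = 0.2317
  p(1,1)=1/18: -0.0556 × log₂(0.0556) = 0.2317
  p(1,2)=2/9: -0.2222 × log₂(0.2222) = 0.4822
  p(2,0)=1/6: -0.1667 × log₂(0.1667) = 0.4308
  p(2,1)=1/18: -0.0556 × log₂(0.0556) = 0.2317
  p(2,2)=1/18: -0.0556 × log₂(0.0556) = 0.2317
H(X,Y) = 2.9058 bits


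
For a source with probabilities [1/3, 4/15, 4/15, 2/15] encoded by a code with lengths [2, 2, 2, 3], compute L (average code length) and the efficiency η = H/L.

Average length L = Σ p_i × l_i = 2.1333 bits
Entropy H = 1.9329 bits
Efficiency η = H/L × 100% = 90.61%


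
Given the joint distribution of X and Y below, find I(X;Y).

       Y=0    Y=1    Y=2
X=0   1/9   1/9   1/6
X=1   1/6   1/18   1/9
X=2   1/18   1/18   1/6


H(X) = 1.5715, H(Y) = 1.5305, H(X,Y) = 3.0441
I(X;Y) = H(X) + H(Y) - H(X,Y) = 0.0579 bits


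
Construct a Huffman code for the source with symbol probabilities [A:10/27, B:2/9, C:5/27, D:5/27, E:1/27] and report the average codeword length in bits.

Huffman tree construction:
Combine smallest probabilities repeatedly
Resulting codes:
  A: 11 (length 2)
  B: 01 (length 2)
  C: 101 (length 3)
  D: 00 (length 2)
  E: 100 (length 3)
Average length = Σ p(s) × length(s) = 2.2222 bits


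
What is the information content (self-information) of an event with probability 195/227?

Information content I(x) = -log₂(p(x))
I = -log₂(195/227) = -log₂(0.8590)
I = 0.2192 bits


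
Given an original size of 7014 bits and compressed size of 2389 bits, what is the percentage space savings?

Space savings = (1 - Compressed/Original) × 100%
= (1 - 2389/7014) × 100%
= 65.94%


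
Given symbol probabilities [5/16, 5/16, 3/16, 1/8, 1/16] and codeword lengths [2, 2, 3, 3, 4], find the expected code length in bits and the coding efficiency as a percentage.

Average length L = Σ p_i × l_i = 2.4375 bits
Entropy H = 2.1266 bits
Efficiency η = H/L × 100% = 87.25%


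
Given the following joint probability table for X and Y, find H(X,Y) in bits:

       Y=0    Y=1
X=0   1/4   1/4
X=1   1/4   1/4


H(X,Y) = -Σ p(x,y) log₂ p(x,y)
  p(0,0)=1/4: -0.2500 × log₂(0.2500) = 0.5000
  p(0,1)=1/4: -0.2500 × log₂(0.2500) = 0.5000
  p(1,0)=1/4: -0.2500 × log₂(0.2500) = 0.5000
  p(1,1)=1/4: -0.2500 × log₂(0.2500) = 0.5000
H(X,Y) = 2.0000 bits


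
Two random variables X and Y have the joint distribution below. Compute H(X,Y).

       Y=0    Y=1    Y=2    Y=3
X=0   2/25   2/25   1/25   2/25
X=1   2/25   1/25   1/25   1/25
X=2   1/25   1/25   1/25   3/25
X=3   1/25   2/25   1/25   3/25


H(X,Y) = -Σ p(x,y) log₂ p(x,y)
  p(0,0)=2/25: -0.0800 × log₂(0.0800) = 0.2915
  p(0,1)=2/25: -0.0800 × log₂(0.0800) = 0.2915
  p(0,2)=1/25: -0.0400 × log₂(0.0400) = 0.1858
  p(0,3)=2/25: -0.0800 × log₂(0.0800) = 0.2915
  p(1,0)=2/25: -0.0800 × log₂(0.0800) = 0.2915
  p(1,1)=1/25: -0.0400 × log₂(0.0400) = 0.1858
  p(1,2)=1/25: -0.0400 × log₂(0.0400) = 0.1858
  p(1,3)=1/25: -0.0400 × log₂(0.0400) = 0.1858
  p(2,0)=1/25: -0.0400 × log₂(0.0400) = 0.1858
  p(2,1)=1/25: -0.0400 × log₂(0.0400) = 0.1858
  p(2,2)=1/25: -0.0400 × log₂(0.0400) = 0.1858
  p(2,3)=3/25: -0.1200 × log₂(0.1200) = 0.3671
  p(3,0)=1/25: -0.0400 × log₂(0.0400) = 0.1858
  p(3,1)=2/25: -0.0800 × log₂(0.0800) = 0.2915
  p(3,2)=1/25: -0.0400 × log₂(0.0400) = 0.1858
  p(3,3)=3/25: -0.1200 × log₂(0.1200) = 0.3671
H(X,Y) = 3.8635 bits


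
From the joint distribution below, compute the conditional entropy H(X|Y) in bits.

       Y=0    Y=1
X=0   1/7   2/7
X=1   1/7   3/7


H(X|Y) = Σ_y p(y) H(X|Y=y)
  p(Y=0) = 2/7, H(X|Y=0) = 1.0000
  p(Y=1) = 5/7, H(X|Y=1) = 0.9710
H(X|Y) = 0.2857×1.0000 + 0.7143×0.9710 = 0.9793 bits


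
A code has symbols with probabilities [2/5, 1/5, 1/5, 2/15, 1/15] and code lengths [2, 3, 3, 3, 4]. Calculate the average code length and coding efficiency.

Average length L = Σ p_i × l_i = 2.6667 bits
Entropy H = 2.1056 bits
Efficiency η = H/L × 100% = 78.96%


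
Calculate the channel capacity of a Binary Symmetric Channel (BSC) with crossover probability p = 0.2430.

For BSC with error probability p:
C = 1 - H(p) where H(p) is binary entropy
H(0.2430) = -0.2430 × log₂(0.2430) - 0.7570 × log₂(0.7570)
H(p) = 0.8000
C = 1 - 0.8000 = 0.2000 bits/use


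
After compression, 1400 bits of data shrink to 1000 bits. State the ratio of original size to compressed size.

Compression ratio = Original / Compressed
= 1400 / 1000 = 1.40:1


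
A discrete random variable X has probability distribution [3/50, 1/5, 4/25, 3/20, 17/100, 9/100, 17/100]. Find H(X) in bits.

H(X) = -Σ p(x) log₂ p(x)
  -3/50 × log₂(3/50) = 0.2435
  -1/5 × log₂(1/5) = 0.4644
  -4/25 × log₂(4/25) = 0.4230
  -3/20 × log₂(3/20) = 0.4105
  -17/100 × log₂(17/100) = 0.4346
  -9/100 × log₂(9/100) = 0.3127
  -17/100 × log₂(17/100) = 0.4346
H(X) = 2.7233 bits


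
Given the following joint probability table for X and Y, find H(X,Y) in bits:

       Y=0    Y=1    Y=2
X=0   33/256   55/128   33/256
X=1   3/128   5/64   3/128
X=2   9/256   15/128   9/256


H(X,Y) = -Σ p(x,y) log₂ p(x,y)
  p(0,0)=33/256: -0.1289 × log₂(0.1289) = 0.3810
  p(0,1)=55/128: -0.4297 × log₂(0.4297) = 0.5236
  p(0,2)=33/256: -0.1289 × log₂(0.1289) = 0.3810
  p(1,0)=3/128: -0.0234 × log₂(0.0234) = 0.1269
  p(1,1)=5/64: -0.0781 × log₂(0.0781) = 0.2873
  p(1,2)=3/128: -0.0234 × log₂(0.0234) = 0.1269
  p(2,0)=9/256: -0.0352 × log₂(0.0352) = 0.1698
  p(2,1)=15/128: -0.1172 × log₂(0.1172) = 0.3625
  p(2,2)=9/256: -0.0352 × log₂(0.0352) = 0.1698
H(X,Y) = 2.5289 bits


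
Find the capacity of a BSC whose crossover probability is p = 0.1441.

For BSC with error probability p:
C = 1 - H(p) where H(p) is binary entropy
H(0.1441) = -0.1441 × log₂(0.1441) - 0.8559 × log₂(0.8559)
H(p) = 0.5949
C = 1 - 0.5949 = 0.4051 bits/use


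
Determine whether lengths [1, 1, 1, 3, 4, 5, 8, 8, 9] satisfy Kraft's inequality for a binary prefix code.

Kraft inequality: Σ 2^(-l_i) ≤ 1 for prefix-free code
Calculating: 2^(-1) + 2^(-1) + 2^(-1) + 2^(-3) + 2^(-4) + 2^(-5) + 2^(-8) + 2^(-8) + 2^(-9)
= 0.5 + 0.5 + 0.5 + 0.125 + 0.0625 + 0.03125 + 0.00390625 + 0.00390625 + 0.001953125
= 1.7285
Since 1.7285 > 1, prefix-free code does not exist


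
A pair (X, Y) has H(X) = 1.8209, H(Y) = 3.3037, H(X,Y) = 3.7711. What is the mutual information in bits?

I(X;Y) = H(X) + H(Y) - H(X,Y)
I(X;Y) = 1.8209 + 3.3037 - 3.7711 = 1.3535 bits


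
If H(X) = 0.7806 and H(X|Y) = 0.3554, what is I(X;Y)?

I(X;Y) = H(X) - H(X|Y)
I(X;Y) = 0.7806 - 0.3554 = 0.4252 bits


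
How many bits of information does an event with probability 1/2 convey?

Information content I(x) = -log₂(p(x))
I = -log₂(1/2) = -log₂(0.5000)
I = 1.0000 bits


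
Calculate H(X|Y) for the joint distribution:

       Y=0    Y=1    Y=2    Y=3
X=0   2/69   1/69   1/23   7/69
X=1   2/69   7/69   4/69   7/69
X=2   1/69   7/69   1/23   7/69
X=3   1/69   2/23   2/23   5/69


H(X|Y) = Σ_y p(y) H(X|Y=y)
  p(Y=0) = 2/23, H(X|Y=0) = 1.9183
  p(Y=1) = 7/23, H(X|Y=1) = 1.7822
  p(Y=2) = 16/69, H(X|Y=2) = 1.9363
  p(Y=3) = 26/69, H(X|Y=3) = 1.9864
H(X|Y) = 0.0870×1.9183 + 0.3043×1.7822 + 0.2319×1.9363 + 0.3768×1.9864 = 1.9067 bits


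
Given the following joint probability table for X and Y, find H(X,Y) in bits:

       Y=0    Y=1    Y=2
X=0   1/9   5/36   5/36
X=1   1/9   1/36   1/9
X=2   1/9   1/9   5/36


H(X,Y) = -Σ p(x,y) log₂ p(x,y)
  p(0,0)=1/9: -0.1111 × log₂(0.1111) = 0.3522
  p(0,1)=5/36: -0.1389 × log₂(0.1389) = 0.3956
  p(0,2)=5/36: -0.1389 × log₂(0.1389) = 0.3956
  p(1,0)=1/9: -0.1111 × log₂(0.1111) = 0.3522
  p(1,1)=1/36: -0.0278 × log₂(0.0278) = 0.1436
  p(1,2)=1/9: -0.1111 × log₂(0.1111) = 0.3522
  p(2,0)=1/9: -0.1111 × log₂(0.1111) = 0.3522
  p(2,1)=1/9: -0.1111 × log₂(0.1111) = 0.3522
  p(2,2)=5/36: -0.1389 × log₂(0.1389) = 0.3956
H(X,Y) = 3.0913 bits


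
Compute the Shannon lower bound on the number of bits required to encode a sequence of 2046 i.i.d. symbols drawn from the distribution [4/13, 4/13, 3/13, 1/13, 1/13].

Entropy H = 2.1039 bits/symbol
Minimum bits = H × n = 2.1039 × 2046
= 4304.60 bits


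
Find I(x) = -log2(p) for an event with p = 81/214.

Information content I(x) = -log₂(p(x))
I = -log₂(81/214) = -log₂(0.3785)
I = 1.4016 bits


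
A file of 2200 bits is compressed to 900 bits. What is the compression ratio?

Compression ratio = Original / Compressed
= 2200 / 900 = 2.44:1


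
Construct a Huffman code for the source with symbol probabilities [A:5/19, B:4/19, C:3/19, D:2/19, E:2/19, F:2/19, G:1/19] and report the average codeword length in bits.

Huffman tree construction:
Combine smallest probabilities repeatedly
Resulting codes:
  A: 10 (length 2)
  B: 00 (length 2)
  C: 110 (length 3)
  D: 1111 (length 4)
  E: 010 (length 3)
  F: 011 (length 3)
  G: 1110 (length 4)
Average length = Σ p(s) × length(s) = 2.6842 bits


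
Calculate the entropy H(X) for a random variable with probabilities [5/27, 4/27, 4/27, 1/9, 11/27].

H(X) = -Σ p(x) log₂ p(x)
  -5/27 × log₂(5/27) = 0.4505
  -4/27 × log₂(4/27) = 0.4081
  -4/27 × log₂(4/27) = 0.4081
  -1/9 × log₂(1/9) = 0.3522
  -11/27 × log₂(11/27) = 0.5278
H(X) = 2.1468 bits


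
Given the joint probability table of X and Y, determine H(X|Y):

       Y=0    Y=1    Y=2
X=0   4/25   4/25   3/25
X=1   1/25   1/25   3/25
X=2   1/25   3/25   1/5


H(X|Y) = Σ_y p(y) H(X|Y=y)
  p(Y=0) = 6/25, H(X|Y=0) = 1.2516
  p(Y=1) = 8/25, H(X|Y=1) = 1.4056
  p(Y=2) = 11/25, H(X|Y=2) = 1.5395
H(X|Y) = 0.2400×1.2516 + 0.3200×1.4056 + 0.4400×1.5395 = 1.4276 bits


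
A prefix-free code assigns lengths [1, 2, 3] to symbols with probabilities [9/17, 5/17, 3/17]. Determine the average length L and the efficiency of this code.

Average length L = Σ p_i × l_i = 1.6471 bits
Entropy H = 1.4466 bits
Efficiency η = H/L × 100% = 87.83%


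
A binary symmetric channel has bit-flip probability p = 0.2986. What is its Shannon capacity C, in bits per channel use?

For BSC with error probability p:
C = 1 - H(p) where H(p) is binary entropy
H(0.2986) = -0.2986 × log₂(0.2986) - 0.7014 × log₂(0.7014)
H(p) = 0.8796
C = 1 - 0.8796 = 0.1204 bits/use


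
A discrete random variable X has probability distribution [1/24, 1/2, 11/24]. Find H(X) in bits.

H(X) = -Σ p(x) log₂ p(x)
  -1/24 × log₂(1/24) = 0.1910
  -1/2 × log₂(1/2) = 0.5000
  -11/24 × log₂(11/24) = 0.5159
H(X) = 1.2069 bits


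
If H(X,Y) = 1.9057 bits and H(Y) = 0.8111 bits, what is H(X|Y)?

Chain rule: H(X,Y) = H(X|Y) + H(Y)
H(X|Y) = H(X,Y) - H(Y) = 1.9057 - 0.8111 = 1.0946 bits


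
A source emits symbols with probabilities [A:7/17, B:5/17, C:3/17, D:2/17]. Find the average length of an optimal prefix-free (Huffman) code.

Huffman tree construction:
Combine smallest probabilities repeatedly
Resulting codes:
  A: 0 (length 1)
  B: 10 (length 2)
  C: 111 (length 3)
  D: 110 (length 3)
Average length = Σ p(s) × length(s) = 1.8824 bits


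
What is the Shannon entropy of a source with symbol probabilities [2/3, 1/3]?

H(X) = -Σ p(x) log₂ p(x)
  -2/3 × log₂(2/3) = 0.3900
  -1/3 × log₂(1/3) = 0.5283
H(X) = 0.9183 bits


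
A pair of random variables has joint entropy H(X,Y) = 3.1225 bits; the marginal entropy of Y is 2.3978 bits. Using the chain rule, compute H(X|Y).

Chain rule: H(X,Y) = H(X|Y) + H(Y)
H(X|Y) = H(X,Y) - H(Y) = 3.1225 - 2.3978 = 0.7247 bits


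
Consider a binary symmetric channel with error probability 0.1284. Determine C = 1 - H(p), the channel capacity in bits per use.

For BSC with error probability p:
C = 1 - H(p) where H(p) is binary entropy
H(0.1284) = -0.1284 × log₂(0.1284) - 0.8716 × log₂(0.8716)
H(p) = 0.5530
C = 1 - 0.5530 = 0.4470 bits/use


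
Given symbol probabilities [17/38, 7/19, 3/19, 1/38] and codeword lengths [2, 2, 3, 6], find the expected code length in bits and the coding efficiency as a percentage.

Average length L = Σ p_i × l_i = 2.2632 bits
Entropy H = 1.6085 bits
Efficiency η = H/L × 100% = 71.07%


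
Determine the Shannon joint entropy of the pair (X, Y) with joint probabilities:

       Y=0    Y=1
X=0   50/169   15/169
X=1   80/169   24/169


H(X,Y) = -Σ p(x,y) log₂ p(x,y)
  p(0,0)=50/169: -0.2959 × log₂(0.2959) = 0.5198
  p(0,1)=15/169: -0.0888 × log₂(0.0888) = 0.3101
  p(1,0)=80/169: -0.4734 × log₂(0.4734) = 0.5107
  p(1,1)=24/169: -0.1420 × log₂(0.1420) = 0.3999
H(X,Y) = 1.7406 bits


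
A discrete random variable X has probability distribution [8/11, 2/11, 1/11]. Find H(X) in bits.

H(X) = -Σ p(x) log₂ p(x)
  -8/11 × log₂(8/11) = 0.3341
  -2/11 × log₂(2/11) = 0.4472
  -1/11 × log₂(1/11) = 0.3145
H(X) = 1.0958 bits


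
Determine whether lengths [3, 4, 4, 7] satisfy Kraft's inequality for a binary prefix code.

Kraft inequality: Σ 2^(-l_i) ≤ 1 for prefix-free code
Calculating: 2^(-3) + 2^(-4) + 2^(-4) + 2^(-7)
= 0.125 + 0.0625 + 0.0625 + 0.0078125
= 0.2578
Since 0.2578 ≤ 1, prefix-free code exists


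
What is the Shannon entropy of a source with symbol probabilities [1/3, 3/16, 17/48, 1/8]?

H(X) = -Σ p(x) log₂ p(x)
  -1/3 × log₂(1/3) = 0.5283
  -3/16 × log₂(3/16) = 0.4528
  -17/48 × log₂(17/48) = 0.5304
  -1/8 × log₂(1/8) = 0.3750
H(X) = 1.8865 bits


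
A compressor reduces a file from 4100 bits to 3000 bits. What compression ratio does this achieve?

Compression ratio = Original / Compressed
= 4100 / 3000 = 1.37:1


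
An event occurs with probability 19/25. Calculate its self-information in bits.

Information content I(x) = -log₂(p(x))
I = -log₂(19/25) = -log₂(0.7600)
I = 0.3959 bits


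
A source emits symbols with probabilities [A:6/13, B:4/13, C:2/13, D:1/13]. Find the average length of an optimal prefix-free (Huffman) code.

Huffman tree construction:
Combine smallest probabilities repeatedly
Resulting codes:
  A: 0 (length 1)
  B: 11 (length 2)
  C: 101 (length 3)
  D: 100 (length 3)
Average length = Σ p(s) × length(s) = 1.7692 bits


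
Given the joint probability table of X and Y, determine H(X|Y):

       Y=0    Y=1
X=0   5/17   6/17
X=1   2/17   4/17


H(X|Y) = Σ_y p(y) H(X|Y=y)
  p(Y=0) = 7/17, H(X|Y=0) = 0.8631
  p(Y=1) = 10/17, H(X|Y=1) = 0.9710
H(X|Y) = 0.4118×0.8631 + 0.5882×0.9710 = 0.9265 bits


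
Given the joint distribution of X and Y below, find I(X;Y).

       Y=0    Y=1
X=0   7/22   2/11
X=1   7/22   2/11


H(X) = 1.0000, H(Y) = 0.9457, H(X,Y) = 1.9457
I(X;Y) = H(X) + H(Y) - H(X,Y) = 0.0000 bits


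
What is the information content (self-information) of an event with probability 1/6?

Information content I(x) = -log₂(p(x))
I = -log₂(1/6) = -log₂(0.1667)
I = 2.5850 bits


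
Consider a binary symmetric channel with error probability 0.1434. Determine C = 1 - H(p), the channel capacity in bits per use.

For BSC with error probability p:
C = 1 - H(p) where H(p) is binary entropy
H(0.1434) = -0.1434 × log₂(0.1434) - 0.8566 × log₂(0.8566)
H(p) = 0.5931
C = 1 - 0.5931 = 0.4069 bits/use


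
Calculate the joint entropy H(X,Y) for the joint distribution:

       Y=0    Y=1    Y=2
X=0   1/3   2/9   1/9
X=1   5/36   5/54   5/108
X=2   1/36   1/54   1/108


H(X,Y) = -Σ p(x,y) log₂ p(x,y)
  p(0,0)=1/3: -0.3333 × log₂(0.3333) = 0.5283
  p(0,1)=2/9: -0.2222 × log₂(0.2222) = 0.4822
  p(0,2)=1/9: -0.1111 × log₂(0.1111) = 0.3522
  p(1,0)=5/36: -0.1389 × log₂(0.1389) = 0.3956
  p(1,1)=5/54: -0.0926 × log₂(0.0926) = 0.3179
  p(1,2)=5/108: -0.0463 × log₂(0.0463) = 0.2052
  p(2,0)=1/36: -0.0278 × log₂(0.0278) = 0.1436
  p(2,1)=1/54: -0.0185 × log₂(0.0185) = 0.1066
  p(2,2)=1/108: -0.0093 × log₂(0.0093) = 0.0625
H(X,Y) = 2.5941 bits


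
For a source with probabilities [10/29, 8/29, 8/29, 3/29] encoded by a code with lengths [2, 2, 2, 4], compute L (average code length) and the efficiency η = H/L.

Average length L = Σ p_i × l_i = 2.2069 bits
Entropy H = 1.8934 bits
Efficiency η = H/L × 100% = 85.79%


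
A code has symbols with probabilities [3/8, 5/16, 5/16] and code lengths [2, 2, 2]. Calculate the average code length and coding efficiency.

Average length L = Σ p_i × l_i = 2.0000 bits
Entropy H = 1.5794 bits
Efficiency η = H/L × 100% = 78.97%


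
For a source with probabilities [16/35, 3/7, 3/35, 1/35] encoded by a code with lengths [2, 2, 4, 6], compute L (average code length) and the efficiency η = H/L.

Average length L = Σ p_i × l_i = 2.2857 bits
Entropy H = 1.4905 bits
Efficiency η = H/L × 100% = 65.21%


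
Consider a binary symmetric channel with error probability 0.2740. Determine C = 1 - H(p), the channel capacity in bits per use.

For BSC with error probability p:
C = 1 - H(p) where H(p) is binary entropy
H(0.2740) = -0.2740 × log₂(0.2740) - 0.7260 × log₂(0.7260)
H(p) = 0.8471
C = 1 - 0.8471 = 0.1529 bits/use


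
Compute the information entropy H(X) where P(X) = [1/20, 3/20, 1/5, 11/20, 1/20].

H(X) = -Σ p(x) log₂ p(x)
  -1/20 × log₂(1/20) = 0.2161
  -3/20 × log₂(3/20) = 0.4105
  -1/5 × log₂(1/5) = 0.4644
  -11/20 × log₂(11/20) = 0.4744
  -1/20 × log₂(1/20) = 0.2161
H(X) = 1.7815 bits


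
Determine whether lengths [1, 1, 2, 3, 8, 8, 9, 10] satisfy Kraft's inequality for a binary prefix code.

Kraft inequality: Σ 2^(-l_i) ≤ 1 for prefix-free code
Calculating: 2^(-1) + 2^(-1) + 2^(-2) + 2^(-3) + 2^(-8) + 2^(-8) + 2^(-9) + 2^(-10)
= 0.5 + 0.5 + 0.25 + 0.125 + 0.00390625 + 0.00390625 + 0.001953125 + 0.0009765625
= 1.3857
Since 1.3857 > 1, prefix-free code does not exist


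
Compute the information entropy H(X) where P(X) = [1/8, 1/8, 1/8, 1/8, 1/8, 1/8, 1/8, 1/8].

H(X) = -Σ p(x) log₂ p(x)
  -1/8 × log₂(1/8) = 0.3750
  -1/8 × log₂(1/8) = 0.3750
  -1/8 × log₂(1/8) = 0.3750
  -1/8 × log₂(1/8) = 0.3750
  -1/8 × log₂(1/8) = 0.3750
  -1/8 × log₂(1/8) = 0.3750
  -1/8 × log₂(1/8) = 0.3750
  -1/8 × log₂(1/8) = 0.3750
H(X) = 3.0000 bits


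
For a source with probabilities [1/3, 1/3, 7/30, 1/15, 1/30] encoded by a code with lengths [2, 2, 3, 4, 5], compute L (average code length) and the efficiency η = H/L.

Average length L = Σ p_i × l_i = 2.4667 bits
Entropy H = 1.9706 bits
Efficiency η = H/L × 100% = 79.89%


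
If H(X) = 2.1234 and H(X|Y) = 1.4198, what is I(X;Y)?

I(X;Y) = H(X) - H(X|Y)
I(X;Y) = 2.1234 - 1.4198 = 0.7036 bits


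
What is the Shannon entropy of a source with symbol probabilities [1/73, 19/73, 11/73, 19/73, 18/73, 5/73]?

H(X) = -Σ p(x) log₂ p(x)
  -1/73 × log₂(1/73) = 0.0848
  -19/73 × log₂(19/73) = 0.5054
  -11/73 × log₂(11/73) = 0.4114
  -19/73 × log₂(19/73) = 0.5054
  -18/73 × log₂(18/73) = 0.4981
  -5/73 × log₂(5/73) = 0.2649
H(X) = 2.2701 bits


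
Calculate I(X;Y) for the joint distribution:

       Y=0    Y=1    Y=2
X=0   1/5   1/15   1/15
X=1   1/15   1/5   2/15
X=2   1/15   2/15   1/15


H(X) = 1.5656, H(Y) = 1.5656, H(X,Y) = 3.0062
I(X;Y) = H(X) + H(Y) - H(X,Y) = 0.1250 bits


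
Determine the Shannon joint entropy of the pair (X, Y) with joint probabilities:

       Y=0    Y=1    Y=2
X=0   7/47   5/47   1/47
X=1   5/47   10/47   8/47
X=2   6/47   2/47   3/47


H(X,Y) = -Σ p(x,y) log₂ p(x,y)
  p(0,0)=7/47: -0.1489 × log₂(0.1489) = 0.4092
  p(0,1)=5/47: -0.1064 × log₂(0.1064) = 0.3439
  p(0,2)=1/47: -0.0213 × log₂(0.0213) = 0.1182
  p(1,0)=5/47: -0.1064 × log₂(0.1064) = 0.3439
  p(1,1)=10/47: -0.2128 × log₂(0.2128) = 0.4750
  p(1,2)=8/47: -0.1702 × log₂(0.1702) = 0.4348
  p(2,0)=6/47: -0.1277 × log₂(0.1277) = 0.3791
  p(2,1)=2/47: -0.0426 × log₂(0.0426) = 0.1938
  p(2,2)=3/47: -0.0638 × log₂(0.0638) = 0.2534
H(X,Y) = 2.9513 bits


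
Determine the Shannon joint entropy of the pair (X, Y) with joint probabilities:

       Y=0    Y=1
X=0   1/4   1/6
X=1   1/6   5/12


H(X,Y) = -Σ p(x,y) log₂ p(x,y)
  p(0,0)=1/4: -0.2500 × log₂(0.2500) = 0.5000
  p(0,1)=1/6: -0.1667 × log₂(0.1667) = 0.4308
  p(1,0)=1/6: -0.1667 × log₂(0.1667) = 0.4308
  p(1,1)=5/12: -0.4167 × log₂(0.4167) = 0.5263
H(X,Y) = 1.8879 bits


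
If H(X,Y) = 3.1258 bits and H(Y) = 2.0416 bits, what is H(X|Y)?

Chain rule: H(X,Y) = H(X|Y) + H(Y)
H(X|Y) = H(X,Y) - H(Y) = 3.1258 - 2.0416 = 1.0842 bits


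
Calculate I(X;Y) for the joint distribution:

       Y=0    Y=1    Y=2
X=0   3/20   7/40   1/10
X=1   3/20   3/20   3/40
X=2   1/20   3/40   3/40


H(X) = 1.5197, H(Y) = 1.5589, H(X,Y) = 3.0608
I(X;Y) = H(X) + H(Y) - H(X,Y) = 0.0178 bits


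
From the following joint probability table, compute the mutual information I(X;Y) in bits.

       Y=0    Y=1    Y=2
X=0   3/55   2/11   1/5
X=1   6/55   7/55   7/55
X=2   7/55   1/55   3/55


H(X) = 1.5172, H(Y) = 1.5760, H(X,Y) = 2.9587
I(X;Y) = H(X) + H(Y) - H(X,Y) = 0.1344 bits
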